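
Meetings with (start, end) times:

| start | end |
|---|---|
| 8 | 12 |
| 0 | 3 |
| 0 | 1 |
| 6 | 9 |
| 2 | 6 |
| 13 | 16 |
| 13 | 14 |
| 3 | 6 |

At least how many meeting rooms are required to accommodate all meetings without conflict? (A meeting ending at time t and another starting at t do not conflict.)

2

Count concurrent intervals with a sweep; the peak is the room count.
starts: [0, 0, 2, 3, 6, 8, 13, 13]
ends:   [1, 3, 6, 6, 9, 12, 14, 16]
s0→1 s0→2  — peak 2.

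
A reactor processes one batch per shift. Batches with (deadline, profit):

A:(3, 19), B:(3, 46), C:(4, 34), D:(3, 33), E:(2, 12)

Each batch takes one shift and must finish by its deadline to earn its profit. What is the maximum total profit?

Sort by profit descending; place each in the latest free slot ≤ its deadline.
Profit order: B=46 C=34 D=33 A=19 E=12
Assign: B→slot 3, C→slot 4, D→slot 2, A→slot 1, E skipped.
Slots: [1:A] [2:D] [3:B] [4:C]
Profit = 19 + 33 + 46 + 34 = 132

132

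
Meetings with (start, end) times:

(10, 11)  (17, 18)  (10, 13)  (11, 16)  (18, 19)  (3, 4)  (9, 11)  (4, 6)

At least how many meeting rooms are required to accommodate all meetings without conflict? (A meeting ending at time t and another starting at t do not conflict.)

3

Count concurrent intervals with a sweep; the peak is the room count.
starts: [3, 4, 9, 10, 10, 11, 17, 18]
ends:   [4, 6, 11, 11, 13, 16, 18, 19]
s3→1 e4→0 s4→1 e6→0 s9→1 s10→2 s10→3  — peak 3.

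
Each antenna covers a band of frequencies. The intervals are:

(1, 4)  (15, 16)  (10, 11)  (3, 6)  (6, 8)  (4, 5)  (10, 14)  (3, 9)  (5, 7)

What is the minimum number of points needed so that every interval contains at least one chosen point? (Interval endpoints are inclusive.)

4

Process intervals by earliest right end; each time one isn't hit yet, stab at its right endpoint.
Sorted: [1,4] [4,5] [3,6] [5,7] [6,8] [3,9] [10,11] [10,14] [15,16]
{[1,4],[4,5],[3,6]} hit by 4; {[5,7],[6,8],[3,9]} hit by 7; {[10,11],[10,14]} hit by 11; {[15,16]} hit by 16.
Points: 4, 7, 11, 16 (4 total).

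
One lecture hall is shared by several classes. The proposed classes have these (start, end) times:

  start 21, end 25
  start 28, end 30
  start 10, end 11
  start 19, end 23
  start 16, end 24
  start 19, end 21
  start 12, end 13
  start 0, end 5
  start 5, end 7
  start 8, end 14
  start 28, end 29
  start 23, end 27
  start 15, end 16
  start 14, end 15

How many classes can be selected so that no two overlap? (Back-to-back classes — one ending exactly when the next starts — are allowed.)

9

Greedy by earliest finish: after sorting by end time, pick each interval compatible with the last pick.
Sorted by end: (0,5)  (5,7)  (10,11)  (12,13)  (8,14)  (14,15)  (15,16)  (19,21)  (19,23)  (16,24)  (21,25)  (23,27)  (28,29)  (28,30)
take (0,5); take (5,7); take (10,11); take (12,13); skip (8,14); take (14,15); take (15,16); take (19,21); skip (19,23); take (21,25); skip (23,27); take (28,29).
Selected 9 classes.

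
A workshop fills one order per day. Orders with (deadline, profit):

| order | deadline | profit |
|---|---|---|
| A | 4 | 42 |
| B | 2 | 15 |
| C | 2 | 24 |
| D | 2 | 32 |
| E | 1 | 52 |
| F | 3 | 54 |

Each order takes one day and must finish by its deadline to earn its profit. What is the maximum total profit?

Sort by profit descending; place each in the latest free slot ≤ its deadline.
Profit order: F=54 E=52 A=42 D=32 C=24 B=15
Assign: F→slot 3, E→slot 1, A→slot 4, D→slot 2, C skipped, B skipped.
Slots: [1:E] [2:D] [3:F] [4:A]
Profit = 52 + 32 + 54 + 42 = 180

180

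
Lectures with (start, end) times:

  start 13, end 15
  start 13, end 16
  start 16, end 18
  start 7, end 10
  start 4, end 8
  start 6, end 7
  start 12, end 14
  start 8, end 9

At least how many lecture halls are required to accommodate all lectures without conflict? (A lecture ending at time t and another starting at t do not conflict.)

The answer is the maximum number of intervals overlapping at any instant.
Events (time:±→running): 4:+→1 6:+→2 7:-→1 7:+→2 8:-→1 8:+→2 9:-→1 10:-→0 12:+→1 13:+→2 13:+→3 … peak 3.

3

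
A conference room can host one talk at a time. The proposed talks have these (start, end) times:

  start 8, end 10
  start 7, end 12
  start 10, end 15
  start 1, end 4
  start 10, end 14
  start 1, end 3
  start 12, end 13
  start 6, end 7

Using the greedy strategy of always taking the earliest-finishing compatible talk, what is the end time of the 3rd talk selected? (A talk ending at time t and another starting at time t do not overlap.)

Sorted by end: (1,3)  (1,4)  (6,7)  (8,10)  (7,12)  (12,13)  (10,14)  (10,15)
take (1,3); take (6,7); take (8,10); take (12,13); skip (10,15).
Selected: (1,3) (6,7) (8,10) (12,13)

10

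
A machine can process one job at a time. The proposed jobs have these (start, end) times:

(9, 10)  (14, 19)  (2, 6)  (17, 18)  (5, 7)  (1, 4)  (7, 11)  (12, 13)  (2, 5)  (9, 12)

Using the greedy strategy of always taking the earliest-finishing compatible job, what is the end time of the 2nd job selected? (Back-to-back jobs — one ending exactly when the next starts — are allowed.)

Sort by end time and greedily take each interval whose start is ≥ the last chosen end.
By end time: (1,4), (2,5), (2,6), (5,7), (9,10), (7,11), (9,12), (12,13), (17,18), (14,19).
Pick (1,4); next start ≥ 4 → (5,7); next start ≥ 7 → (9,10); next start ≥ 10 → (12,13); next start ≥ 13 → (17,18).
Selected: (1,4) (5,7) (9,10) (12,13) (17,18)

7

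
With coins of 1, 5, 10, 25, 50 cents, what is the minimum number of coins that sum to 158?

7

158 − 3×50→8 − 1×5→3 − 3×1→0
Total coins = 3 + 1 + 3 = 7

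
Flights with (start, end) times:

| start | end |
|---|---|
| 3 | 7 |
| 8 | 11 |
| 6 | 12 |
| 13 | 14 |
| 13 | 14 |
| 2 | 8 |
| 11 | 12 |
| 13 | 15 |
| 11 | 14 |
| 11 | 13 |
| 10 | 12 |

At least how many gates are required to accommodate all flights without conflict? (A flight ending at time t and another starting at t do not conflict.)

starts: [2, 3, 6, 8, 10, 11, 11, 11, 13, 13, 13]
ends:   [7, 8, 11, 12, 12, 12, 13, 14, 14, 14, 15]
s2→1 s3→2 s6→3 e7→2 e8→1 s8→2 s10→3 e11→2 s11→3 s11→4 s11→5  — peak 5.

5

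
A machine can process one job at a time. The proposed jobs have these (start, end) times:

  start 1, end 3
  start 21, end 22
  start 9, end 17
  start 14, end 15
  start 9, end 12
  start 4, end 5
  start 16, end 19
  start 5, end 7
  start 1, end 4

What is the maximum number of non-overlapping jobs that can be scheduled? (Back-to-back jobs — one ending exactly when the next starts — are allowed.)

Sort by end time and greedily take each interval whose start is ≥ the last chosen end.
By end time: (1,3), (1,4), (4,5), (5,7), (9,12), (14,15), (9,17), (16,19), (21,22).
Pick (1,3); next start ≥ 3 → (4,5); next start ≥ 5 → (5,7); next start ≥ 7 → (9,12); next start ≥ 12 → (14,15); next start ≥ 15 → (16,19); next start ≥ 19 → (21,22).
Selected 7 jobs.

7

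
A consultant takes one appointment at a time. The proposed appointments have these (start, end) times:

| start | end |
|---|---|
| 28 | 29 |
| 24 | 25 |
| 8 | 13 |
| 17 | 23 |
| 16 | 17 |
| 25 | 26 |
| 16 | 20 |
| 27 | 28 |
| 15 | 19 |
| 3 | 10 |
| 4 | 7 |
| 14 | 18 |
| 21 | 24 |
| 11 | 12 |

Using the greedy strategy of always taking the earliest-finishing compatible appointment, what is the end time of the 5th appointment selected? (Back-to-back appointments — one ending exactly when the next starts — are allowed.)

25

Order by finish time; keep every interval that doesn't clash with the previous kept one.
Sorted by end: (4,7)  (3,10)  (11,12)  (8,13)  (16,17)  (14,18)  (15,19)  (16,20)  (17,23)  (21,24)  (24,25)  (25,26)  (27,28)  (28,29)
take (4,7); take (11,12); skip (8,13); take (16,17); skip (16,20); take (17,23); take (24,25); take (25,26); take (27,28); take (28,29).
Selected: (4,7) (11,12) (16,17) (17,23) (24,25) (25,26) (27,28) (28,29)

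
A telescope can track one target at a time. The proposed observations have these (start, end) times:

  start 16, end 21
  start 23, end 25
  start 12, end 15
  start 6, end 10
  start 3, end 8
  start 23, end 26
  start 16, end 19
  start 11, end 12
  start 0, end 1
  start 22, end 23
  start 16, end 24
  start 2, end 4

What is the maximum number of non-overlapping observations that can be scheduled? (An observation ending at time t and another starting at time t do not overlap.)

8

Sort by end time and greedily take each interval whose start is ≥ the last chosen end.
Sorted by end: (0,1)  (2,4)  (3,8)  (6,10)  (11,12)  (12,15)  (16,19)  (16,21)  (22,23)  (16,24)  (23,25)  (23,26)
take (0,1); take (2,4); take (6,10); take (11,12); take (12,15); take (16,19); skip (16,21); take (22,23); skip (16,24); take (23,25).
Selected 8 observations.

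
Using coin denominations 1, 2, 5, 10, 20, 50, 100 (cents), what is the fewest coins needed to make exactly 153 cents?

4

Greedy: take as many of the largest coin as possible, then repeat with the remainder.
153 − 1×100→53 − 1×50→3 − 1×2→1 − 1×1→0
Total coins = 1 + 1 + 1 + 1 = 4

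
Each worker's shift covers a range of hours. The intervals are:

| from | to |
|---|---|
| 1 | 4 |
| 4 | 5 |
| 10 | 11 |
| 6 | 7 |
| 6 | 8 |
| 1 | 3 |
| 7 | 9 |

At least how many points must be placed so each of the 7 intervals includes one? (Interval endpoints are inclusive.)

4

Sorted: [1,3] [1,4] [4,5] [6,7] [6,8] [7,9] [10,11]
{[1,3],[1,4]} hit by 3; {[4,5]} hit by 5; {[6,7],[6,8],[7,9]} hit by 7; {[10,11]} hit by 11.
Points: 3, 5, 7, 11 (4 total).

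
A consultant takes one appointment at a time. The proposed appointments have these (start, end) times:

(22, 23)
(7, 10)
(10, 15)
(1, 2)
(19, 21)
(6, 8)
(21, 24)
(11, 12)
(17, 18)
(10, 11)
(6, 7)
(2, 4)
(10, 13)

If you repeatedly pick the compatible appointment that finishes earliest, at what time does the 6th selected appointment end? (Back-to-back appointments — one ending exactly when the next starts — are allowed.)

12

Order by finish time; keep every interval that doesn't clash with the previous kept one.
Sorted by end: (1,2)  (2,4)  (6,7)  (6,8)  (7,10)  (10,11)  (11,12)  (10,13)  (10,15)  (17,18)  (19,21)  (22,23)  (21,24)
take (1,2); take (2,4); take (6,7); take (7,10); take (10,11); take (11,12); skip (10,13); take (17,18); take (19,21); take (22,23); skip (21,24).
Selected: (1,2) (2,4) (6,7) (7,10) (10,11) (11,12) (17,18) (19,21) (22,23)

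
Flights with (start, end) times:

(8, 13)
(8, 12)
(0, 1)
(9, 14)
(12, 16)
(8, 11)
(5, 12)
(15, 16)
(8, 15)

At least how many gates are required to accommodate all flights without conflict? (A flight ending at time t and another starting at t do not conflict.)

Count concurrent intervals with a sweep; the peak is the room count.
starts: [0, 5, 8, 8, 8, 8, 9, 12, 15]
ends:   [1, 11, 12, 12, 13, 14, 15, 16, 16]
s0→1 e1→0 s5→1 s8→2 s8→3 s8→4 s8→5 s9→6  — peak 6.

6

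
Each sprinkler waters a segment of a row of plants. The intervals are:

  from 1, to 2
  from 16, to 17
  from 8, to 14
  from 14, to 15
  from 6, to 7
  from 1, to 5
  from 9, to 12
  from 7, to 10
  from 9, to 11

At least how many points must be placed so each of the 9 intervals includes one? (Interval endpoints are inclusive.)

5

Sort by right endpoint; whenever an interval is uncovered, place a point at its right end.
By right end: [1,2]  [1,5]  [6,7]  [7,10]  [9,11]  [9,12]  [8,14]  [14,15]  [16,17]
[1,2] uncovered → point at 2; [6,7] uncovered → point at 7; [9,11] uncovered → point at 11; [14,15] uncovered → point at 15; [16,17] uncovered → point at 17.
Points: 2, 7, 11, 15, 17 (5 total).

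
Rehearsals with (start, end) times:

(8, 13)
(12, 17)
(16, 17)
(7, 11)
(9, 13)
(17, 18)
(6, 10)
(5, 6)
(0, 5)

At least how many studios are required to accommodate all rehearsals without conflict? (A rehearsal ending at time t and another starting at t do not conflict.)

Events (time:±→running): 0:+→1 5:-→0 5:+→1 6:-→0 6:+→1 7:+→2 8:+→3 9:+→4 … peak 4.

4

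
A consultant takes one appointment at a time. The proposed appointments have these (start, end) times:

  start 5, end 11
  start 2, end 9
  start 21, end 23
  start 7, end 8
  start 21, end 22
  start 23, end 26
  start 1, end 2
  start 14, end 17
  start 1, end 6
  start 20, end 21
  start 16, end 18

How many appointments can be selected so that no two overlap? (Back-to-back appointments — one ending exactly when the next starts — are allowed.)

Order by finish time; keep every interval that doesn't clash with the previous kept one.
Sorted by end: (1,2)  (1,6)  (7,8)  (2,9)  (5,11)  (14,17)  (16,18)  (20,21)  (21,22)  (21,23)  (23,26)
take (1,2); take (7,8); skip (2,9); take (14,17); take (20,21); take (21,22); skip (21,23); take (23,26).
Selected 6 appointments.

6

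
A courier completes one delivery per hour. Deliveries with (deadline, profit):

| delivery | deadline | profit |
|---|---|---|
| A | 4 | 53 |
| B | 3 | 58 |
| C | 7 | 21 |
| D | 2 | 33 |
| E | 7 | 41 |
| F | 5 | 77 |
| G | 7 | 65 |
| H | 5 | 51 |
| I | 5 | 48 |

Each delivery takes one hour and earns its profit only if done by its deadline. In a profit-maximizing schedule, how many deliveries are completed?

7

Take jobs in profit order; each goes to the latest open slot no later than its deadline.
Profit order: F=77 G=65 B=58 A=53 H=51 I=48 E=41 D=33 C=21
Assign: F→slot 5, G→slot 7, B→slot 3, A→slot 4, H→slot 2, I→slot 1, E→slot 6, D skipped, C skipped.
Slots: [1:I] [2:H] [3:B] [4:A] [5:F] [6:E] [7:G]
7 of 9 scheduled.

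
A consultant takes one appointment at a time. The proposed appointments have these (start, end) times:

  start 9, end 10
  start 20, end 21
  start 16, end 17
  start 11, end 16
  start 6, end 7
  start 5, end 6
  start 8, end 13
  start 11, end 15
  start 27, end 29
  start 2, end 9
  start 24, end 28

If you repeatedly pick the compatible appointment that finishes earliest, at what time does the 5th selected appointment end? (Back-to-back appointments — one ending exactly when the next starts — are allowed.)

17

Sorted by end: (5,6)  (6,7)  (2,9)  (9,10)  (8,13)  (11,15)  (11,16)  (16,17)  (20,21)  (24,28)  (27,29)
take (5,6); take (6,7); take (9,10); take (11,15); take (16,17); take (20,21); take (24,28).
Selected: (5,6) (6,7) (9,10) (11,15) (16,17) (20,21) (24,28)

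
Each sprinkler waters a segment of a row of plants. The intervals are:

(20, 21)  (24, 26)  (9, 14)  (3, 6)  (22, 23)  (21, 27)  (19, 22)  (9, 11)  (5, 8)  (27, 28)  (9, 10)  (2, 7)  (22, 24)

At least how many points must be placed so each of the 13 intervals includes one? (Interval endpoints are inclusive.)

6

Sort by right endpoint; whenever an interval is uncovered, place a point at its right end.
By right end: [3,6]  [2,7]  [5,8]  [9,10]  [9,11]  [9,14]  [20,21]  [19,22]  [22,23]  [22,24]  [24,26]  [21,27]  [27,28]
[3,6] uncovered → point at 6; [9,10] uncovered → point at 10; [20,21] uncovered → point at 21; [22,23] uncovered → point at 23; [24,26] uncovered → point at 26; [27,28] uncovered → point at 28.
Points: 6, 10, 21, 23, 26, 28 (6 total).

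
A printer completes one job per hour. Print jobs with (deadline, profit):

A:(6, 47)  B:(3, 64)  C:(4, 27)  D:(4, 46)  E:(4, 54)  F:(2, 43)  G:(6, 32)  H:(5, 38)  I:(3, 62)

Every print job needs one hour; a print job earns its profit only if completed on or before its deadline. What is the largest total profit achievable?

Take jobs in profit order; each goes to the latest open slot no later than its deadline.
By profit: B(d3,64), I(d3,62), E(d4,54), A(d6,47), D(d4,46), F(d2,43), H(d5,38), G(d6,32), C(d4,27)
B→slot 3; I→slot 2; E→slot 4; A→slot 6; D→slot 1; F skipped; H→slot 5; G skipped; C skipped.
Profit = 46 + 62 + 64 + 54 + 38 + 47 = 311

311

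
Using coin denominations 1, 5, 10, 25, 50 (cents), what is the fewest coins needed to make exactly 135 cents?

4

Greedy: take as many of the largest coin as possible, then repeat with the remainder.
135 = 2×50 + 1×25 + 1×10
Total coins = 2 + 1 + 1 = 4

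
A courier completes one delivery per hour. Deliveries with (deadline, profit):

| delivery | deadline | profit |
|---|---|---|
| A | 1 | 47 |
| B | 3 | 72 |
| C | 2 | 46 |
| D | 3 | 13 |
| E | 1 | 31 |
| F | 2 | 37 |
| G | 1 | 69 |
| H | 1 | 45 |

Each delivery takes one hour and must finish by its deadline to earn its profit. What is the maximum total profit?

187

By profit: B(d3,72), G(d1,69), A(d1,47), C(d2,46), H(d1,45), F(d2,37), E(d1,31), D(d3,13)
B→slot 3; G→slot 1; A skipped; C→slot 2; H skipped; F skipped; E skipped; D skipped.
Profit = 69 + 46 + 72 = 187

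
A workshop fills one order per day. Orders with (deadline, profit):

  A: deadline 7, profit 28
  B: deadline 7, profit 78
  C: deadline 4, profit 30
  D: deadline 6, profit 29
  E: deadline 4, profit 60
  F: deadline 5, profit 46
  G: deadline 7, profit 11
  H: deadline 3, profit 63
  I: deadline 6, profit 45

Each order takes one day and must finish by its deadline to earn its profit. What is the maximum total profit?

By profit: B(d7,78), H(d3,63), E(d4,60), F(d5,46), I(d6,45), C(d4,30), D(d6,29), A(d7,28), G(d7,11)
B→slot 7; H→slot 3; E→slot 4; F→slot 5; I→slot 6; C→slot 2; D→slot 1; A skipped; G skipped.
Profit = 29 + 30 + 63 + 60 + 46 + 45 + 78 = 351

351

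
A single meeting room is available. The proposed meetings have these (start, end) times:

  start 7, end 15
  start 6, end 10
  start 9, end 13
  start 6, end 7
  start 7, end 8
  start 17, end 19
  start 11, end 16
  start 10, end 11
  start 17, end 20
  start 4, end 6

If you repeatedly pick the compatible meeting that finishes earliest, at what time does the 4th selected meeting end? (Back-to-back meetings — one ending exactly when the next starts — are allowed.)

11

Sorted by end: (4,6)  (6,7)  (7,8)  (6,10)  (10,11)  (9,13)  (7,15)  (11,16)  (17,19)  (17,20)
take (4,6); take (6,7); take (7,8); skip (6,10); take (10,11); skip (7,15); take (11,16); take (17,19); skip (17,20).
Selected: (4,6) (6,7) (7,8) (10,11) (11,16) (17,19)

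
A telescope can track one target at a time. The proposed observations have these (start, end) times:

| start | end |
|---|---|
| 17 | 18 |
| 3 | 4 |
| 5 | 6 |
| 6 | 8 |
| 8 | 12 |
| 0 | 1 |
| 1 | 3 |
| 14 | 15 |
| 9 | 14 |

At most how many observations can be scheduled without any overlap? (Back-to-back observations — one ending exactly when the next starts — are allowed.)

Sorted by end: (0,1)  (1,3)  (3,4)  (5,6)  (6,8)  (8,12)  (9,14)  (14,15)  (17,18)
take (0,1); take (1,3); take (3,4); take (5,6); take (6,8); take (8,12); take (14,15); take (17,18).
Selected 8 observations.

8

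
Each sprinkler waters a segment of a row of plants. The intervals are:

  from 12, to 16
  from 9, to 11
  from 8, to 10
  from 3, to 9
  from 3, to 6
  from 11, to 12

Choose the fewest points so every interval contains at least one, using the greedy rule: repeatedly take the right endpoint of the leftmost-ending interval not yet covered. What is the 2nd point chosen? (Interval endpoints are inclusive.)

Sort by right endpoint; whenever an interval is uncovered, place a point at its right end.
Sorted: [3,6] [3,9] [8,10] [9,11] [11,12] [12,16]
{[3,6],[3,9]} hit by 6; {[8,10],[9,11]} hit by 10; {[11,12],[12,16]} hit by 12.
Points: 6, 10, 12 (3 total).

10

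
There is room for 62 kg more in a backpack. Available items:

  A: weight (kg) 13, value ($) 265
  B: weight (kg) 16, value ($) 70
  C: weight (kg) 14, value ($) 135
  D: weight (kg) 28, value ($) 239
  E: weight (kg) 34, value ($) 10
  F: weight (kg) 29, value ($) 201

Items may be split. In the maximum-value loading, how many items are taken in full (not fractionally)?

3

Order: A (265/13=20.38) > C (135/14=9.64) > D (239/28=8.54) > F (201/29=6.93) > B (70/16=4.38) > E (10/34=0.29)
Fill: take A (13 @ 265) → take C (14 @ 135) → take D (28 @ 239) → take 7/29 of F → 48.52; 62/62 used.
3 item(s) taken whole; one partial (take 7/29 of F).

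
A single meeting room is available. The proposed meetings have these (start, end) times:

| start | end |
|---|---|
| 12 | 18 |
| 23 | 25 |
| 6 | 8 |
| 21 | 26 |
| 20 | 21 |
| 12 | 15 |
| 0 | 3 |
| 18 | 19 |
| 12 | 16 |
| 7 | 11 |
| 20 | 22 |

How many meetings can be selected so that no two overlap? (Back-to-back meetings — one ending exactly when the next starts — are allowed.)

6

By end time: (0,3), (6,8), (7,11), (12,15), (12,16), (12,18), (18,19), (20,21), (20,22), (23,25), (21,26).
Pick (0,3); next start ≥ 3 → (6,8); next start ≥ 8 → (12,15); next start ≥ 15 → (18,19); next start ≥ 19 → (20,21); next start ≥ 21 → (23,25).
Selected 6 meetings.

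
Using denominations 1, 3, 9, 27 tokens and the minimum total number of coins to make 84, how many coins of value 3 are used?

1

Greedy: take as many of the largest coin as possible, then repeat with the remainder.
84 = 3×27 + 1×3
Count of 3: 1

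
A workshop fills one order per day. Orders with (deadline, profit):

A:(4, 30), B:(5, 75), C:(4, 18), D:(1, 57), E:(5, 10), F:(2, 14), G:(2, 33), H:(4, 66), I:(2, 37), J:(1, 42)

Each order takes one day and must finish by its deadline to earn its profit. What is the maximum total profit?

265

Sort by profit descending; place each in the latest free slot ≤ its deadline.
Profit order: B=75 H=66 D=57 J=42 I=37 G=33 A=30 C=18 F=14 E=10
Assign: B→slot 5, H→slot 4, D→slot 1, J skipped, I→slot 2, G skipped, A→slot 3, C skipped, F skipped, E skipped.
Slots: [1:D] [2:I] [3:A] [4:H] [5:B]
Profit = 57 + 37 + 30 + 66 + 75 = 265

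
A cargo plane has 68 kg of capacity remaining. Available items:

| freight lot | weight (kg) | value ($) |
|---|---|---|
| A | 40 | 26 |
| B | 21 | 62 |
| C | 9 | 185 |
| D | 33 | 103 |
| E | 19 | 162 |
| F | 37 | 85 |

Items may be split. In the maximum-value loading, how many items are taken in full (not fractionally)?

3

Greedy by value/weight ratio, highest first.
Ratios (sorted): C 20.56, E 8.53, D 3.12, B 2.95, F 2.30, A 0.65
take C (9 @ 185); take E (19 @ 162); take D (33 @ 103); take 7/21 of B → 20.67. Capacity used 68/68.
3 item(s) taken whole; one partial (take 7/21 of B).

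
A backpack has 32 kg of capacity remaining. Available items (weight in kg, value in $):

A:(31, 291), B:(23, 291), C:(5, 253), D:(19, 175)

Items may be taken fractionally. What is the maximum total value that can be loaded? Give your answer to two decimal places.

Order: C (253/5=50.60) > B (291/23=12.65) > A (291/31=9.39) > D (175/19=9.21)
Fill: take C (5 @ 253) → take B (23 @ 291) → take 4/31 of A → 37.55; 32/32 used.
Total value = 581.55

581.55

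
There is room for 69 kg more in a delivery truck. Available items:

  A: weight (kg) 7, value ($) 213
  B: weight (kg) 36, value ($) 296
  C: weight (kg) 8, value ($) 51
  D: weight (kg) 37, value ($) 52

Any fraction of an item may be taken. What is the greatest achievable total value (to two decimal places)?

Greedy by value/weight ratio, highest first.
Ratios (sorted): A 30.43, B 8.22, C 6.38, D 1.41
take A (7 @ 213); take B (36 @ 296); take C (8 @ 51); take 18/37 of D → 25.30. Capacity used 69/69.
Total value = 585.30

585.30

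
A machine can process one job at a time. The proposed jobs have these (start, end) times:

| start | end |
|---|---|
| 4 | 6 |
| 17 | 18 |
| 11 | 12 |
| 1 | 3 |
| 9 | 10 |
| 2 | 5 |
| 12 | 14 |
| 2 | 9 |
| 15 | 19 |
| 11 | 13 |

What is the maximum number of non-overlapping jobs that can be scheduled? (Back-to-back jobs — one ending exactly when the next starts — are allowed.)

6

Greedy by earliest finish: after sorting by end time, pick each interval compatible with the last pick.
By end time: (1,3), (2,5), (4,6), (2,9), (9,10), (11,12), (11,13), (12,14), (17,18), (15,19).
Pick (1,3); next start ≥ 3 → (4,6); next start ≥ 6 → (9,10); next start ≥ 10 → (11,12); next start ≥ 12 → (12,14); next start ≥ 14 → (17,18).
Selected 6 jobs.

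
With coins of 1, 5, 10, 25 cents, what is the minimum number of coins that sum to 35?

35 − 1×25→10 − 1×10→0
Total coins = 1 + 1 = 2

2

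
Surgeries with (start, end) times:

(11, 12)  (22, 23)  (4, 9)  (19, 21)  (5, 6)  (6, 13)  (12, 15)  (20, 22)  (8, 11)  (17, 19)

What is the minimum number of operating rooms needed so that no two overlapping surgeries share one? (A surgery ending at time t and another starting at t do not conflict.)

3

starts: [4, 5, 6, 8, 11, 12, 17, 19, 20, 22]
ends:   [6, 9, 11, 12, 13, 15, 19, 21, 22, 23]
s4→1 s5→2 e6→1 s6→2 s8→3  — peak 3.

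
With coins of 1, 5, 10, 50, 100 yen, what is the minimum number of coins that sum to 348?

Greedy: take as many of the largest coin as possible, then repeat with the remainder.
348 = 3×100 + 4×10 + 1×5 + 3×1
Total coins = 3 + 4 + 1 + 3 = 11

11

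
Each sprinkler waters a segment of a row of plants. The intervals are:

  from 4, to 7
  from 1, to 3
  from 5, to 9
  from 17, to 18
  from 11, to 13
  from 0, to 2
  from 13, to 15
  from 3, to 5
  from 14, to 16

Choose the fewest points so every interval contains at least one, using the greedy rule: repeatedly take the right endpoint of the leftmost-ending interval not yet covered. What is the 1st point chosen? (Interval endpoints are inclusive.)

2

By right end: [0,2]  [1,3]  [3,5]  [4,7]  [5,9]  [11,13]  [13,15]  [14,16]  [17,18]
[0,2] uncovered → point at 2; [3,5] uncovered → point at 5; [11,13] uncovered → point at 13; [14,16] uncovered → point at 16; [17,18] uncovered → point at 18.
Points: 2, 5, 13, 16, 18 (5 total).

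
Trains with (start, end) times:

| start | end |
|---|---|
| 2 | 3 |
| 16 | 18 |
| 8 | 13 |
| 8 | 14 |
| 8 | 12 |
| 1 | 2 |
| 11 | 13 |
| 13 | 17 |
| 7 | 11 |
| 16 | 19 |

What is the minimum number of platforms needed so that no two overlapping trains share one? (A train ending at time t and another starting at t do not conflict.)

Count concurrent intervals with a sweep; the peak is the room count.
starts: [1, 2, 7, 8, 8, 8, 11, 13, 16, 16]
ends:   [2, 3, 11, 12, 13, 13, 14, 17, 18, 19]
s1→1 e2→0 s2→1 e3→0 s7→1 s8→2 s8→3 s8→4  — peak 4.

4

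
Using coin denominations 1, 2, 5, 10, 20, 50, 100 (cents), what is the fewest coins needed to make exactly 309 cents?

Greedy: take as many of the largest coin as possible, then repeat with the remainder.
309 − 3×100→9 − 1×5→4 − 2×2→0
Total coins = 3 + 1 + 2 = 6

6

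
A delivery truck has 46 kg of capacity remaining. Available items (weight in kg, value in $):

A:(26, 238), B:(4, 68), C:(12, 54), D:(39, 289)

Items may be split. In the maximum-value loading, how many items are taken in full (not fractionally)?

Sort by value per unit weight and fill in that order.
Order: B (68/4=17.00) > A (238/26=9.15) > D (289/39=7.41) > C (54/12=4.50)
Fill: take B (4 @ 68) → take A (26 @ 238) → take 16/39 of D → 118.56; 46/46 used.
2 item(s) taken whole; one partial (take 16/39 of D).

2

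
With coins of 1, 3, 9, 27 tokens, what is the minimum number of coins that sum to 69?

5

Greedy: take as many of the largest coin as possible, then repeat with the remainder.
69 − 2×27→15 − 1×9→6 − 2×3→0
Total coins = 2 + 1 + 2 = 5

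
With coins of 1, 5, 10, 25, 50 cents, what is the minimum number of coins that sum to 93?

7

Use the largest denomination that fits, subtract, and repeat.
93 − 1×50→43 − 1×25→18 − 1×10→8 − 1×5→3 − 3×1→0
Total coins = 1 + 1 + 1 + 1 + 3 = 7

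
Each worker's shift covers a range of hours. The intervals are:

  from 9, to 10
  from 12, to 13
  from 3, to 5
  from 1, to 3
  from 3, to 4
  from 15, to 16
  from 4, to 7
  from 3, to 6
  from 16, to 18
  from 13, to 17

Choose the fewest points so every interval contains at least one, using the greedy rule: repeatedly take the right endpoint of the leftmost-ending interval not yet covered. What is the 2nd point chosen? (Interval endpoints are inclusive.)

7

Sorted: [1,3] [3,4] [3,5] [3,6] [4,7] [9,10] [12,13] [15,16] [13,17] [16,18]
{[1,3],[3,4],[3,5],[3,6]} hit by 3; {[4,7]} hit by 7; {[9,10]} hit by 10; {[12,13]} hit by 13; {[15,16],[13,17],[16,18]} hit by 16.
Points: 3, 7, 10, 13, 16 (5 total).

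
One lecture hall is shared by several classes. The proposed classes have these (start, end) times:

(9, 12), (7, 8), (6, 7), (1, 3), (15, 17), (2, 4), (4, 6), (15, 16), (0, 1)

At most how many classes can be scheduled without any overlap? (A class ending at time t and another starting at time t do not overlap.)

Sort by end time and greedily take each interval whose start is ≥ the last chosen end.
Sorted by end: (0,1)  (1,3)  (2,4)  (4,6)  (6,7)  (7,8)  (9,12)  (15,16)  (15,17)
take (0,1); take (1,3); take (4,6); take (6,7); take (7,8); take (9,12); take (15,16); skip (15,17).
Selected 7 classes.

7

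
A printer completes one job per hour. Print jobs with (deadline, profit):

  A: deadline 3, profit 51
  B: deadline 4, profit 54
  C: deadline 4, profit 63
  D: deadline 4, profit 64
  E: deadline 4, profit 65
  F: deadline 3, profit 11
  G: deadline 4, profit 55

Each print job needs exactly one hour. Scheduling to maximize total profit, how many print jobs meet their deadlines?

Take jobs in profit order; each goes to the latest open slot no later than its deadline.
Profit order: E=65 D=64 C=63 G=55 B=54 A=51 F=11
Assign: E→slot 4, D→slot 3, C→slot 2, G→slot 1, B skipped, A skipped, F skipped.
Slots: [1:G] [2:C] [3:D] [4:E]
4 of 7 scheduled.

4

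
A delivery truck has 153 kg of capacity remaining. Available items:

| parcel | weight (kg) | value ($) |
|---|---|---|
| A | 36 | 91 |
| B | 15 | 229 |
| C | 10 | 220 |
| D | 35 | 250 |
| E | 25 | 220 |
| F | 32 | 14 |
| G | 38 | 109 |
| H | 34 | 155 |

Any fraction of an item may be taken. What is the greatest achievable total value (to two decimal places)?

1171.53

Greedy by value/weight ratio, highest first.
Order: C (220/10=22.00) > B (229/15=15.27) > E (220/25=8.80) > D (250/35=7.14) > H (155/34=4.56) > G (109/38=2.87) > A (91/36=2.53) > F (14/32=0.44)
Fill: take C (10 @ 220) → take B (15 @ 229) → take E (25 @ 220) → take D (35 @ 250) → take H (34 @ 155) → take 34/38 of G → 97.53; 153/153 used.
Total value = 1171.53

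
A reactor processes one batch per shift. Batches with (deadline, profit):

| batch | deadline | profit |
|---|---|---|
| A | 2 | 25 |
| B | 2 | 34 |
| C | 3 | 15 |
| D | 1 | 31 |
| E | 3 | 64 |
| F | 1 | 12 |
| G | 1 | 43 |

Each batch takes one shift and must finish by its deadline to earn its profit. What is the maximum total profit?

141

Sort by profit descending; place each in the latest free slot ≤ its deadline.
By profit: E(d3,64), G(d1,43), B(d2,34), D(d1,31), A(d2,25), C(d3,15), F(d1,12)
E→slot 3; G→slot 1; B→slot 2; D skipped; A skipped; C skipped; F skipped.
Profit = 43 + 34 + 64 = 141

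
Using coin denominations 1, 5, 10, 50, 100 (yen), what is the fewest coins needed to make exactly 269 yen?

9

269 − 2×100→69 − 1×50→19 − 1×10→9 − 1×5→4 − 4×1→0
Total coins = 2 + 1 + 1 + 1 + 4 = 9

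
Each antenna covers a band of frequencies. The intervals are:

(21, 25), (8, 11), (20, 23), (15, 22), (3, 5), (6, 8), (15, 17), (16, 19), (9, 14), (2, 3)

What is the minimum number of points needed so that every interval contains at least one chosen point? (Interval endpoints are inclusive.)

Sort by right endpoint; whenever an interval is uncovered, place a point at its right end.
By right end: [2,3]  [3,5]  [6,8]  [8,11]  [9,14]  [15,17]  [16,19]  [15,22]  [20,23]  [21,25]
[2,3] uncovered → point at 3; [6,8] uncovered → point at 8; [9,14] uncovered → point at 14; [15,17] uncovered → point at 17; [20,23] uncovered → point at 23.
Points: 3, 8, 14, 17, 23 (5 total).

5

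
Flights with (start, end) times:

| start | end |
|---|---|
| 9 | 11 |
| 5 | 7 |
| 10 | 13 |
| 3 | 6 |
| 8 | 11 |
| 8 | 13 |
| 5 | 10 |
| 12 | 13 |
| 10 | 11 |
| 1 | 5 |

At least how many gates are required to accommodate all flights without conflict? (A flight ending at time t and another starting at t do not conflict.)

5

Count concurrent intervals with a sweep; the peak is the room count.
Events (time:±→running): 1:+→1 3:+→2 5:-→1 5:+→2 5:+→3 6:-→2 7:-→1 8:+→2 8:+→3 9:+→4 10:-→3 10:+→4 10:+→5 … peak 5.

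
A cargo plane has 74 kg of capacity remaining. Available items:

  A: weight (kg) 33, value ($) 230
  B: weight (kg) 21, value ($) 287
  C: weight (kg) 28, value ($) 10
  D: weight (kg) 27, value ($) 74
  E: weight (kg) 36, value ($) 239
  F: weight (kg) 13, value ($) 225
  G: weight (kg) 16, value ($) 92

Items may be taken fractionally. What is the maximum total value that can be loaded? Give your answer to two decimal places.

Greedy by value/weight ratio, highest first.
Order: F (225/13=17.31) > B (287/21=13.67) > A (230/33=6.97) > E (239/36=6.64) > G (92/16=5.75) > D (74/27=2.74) > C (10/28=0.36)
Fill: take F (13 @ 225) → take B (21 @ 287) → take A (33 @ 230) → take 7/36 of E → 46.47; 74/74 used.
Total value = 788.47

788.47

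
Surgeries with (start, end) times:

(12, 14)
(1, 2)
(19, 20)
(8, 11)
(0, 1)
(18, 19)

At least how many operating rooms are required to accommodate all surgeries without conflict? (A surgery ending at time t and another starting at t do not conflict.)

1

starts: [0, 1, 8, 12, 18, 19]
ends:   [1, 2, 11, 14, 19, 20]
s0→1  — peak 1.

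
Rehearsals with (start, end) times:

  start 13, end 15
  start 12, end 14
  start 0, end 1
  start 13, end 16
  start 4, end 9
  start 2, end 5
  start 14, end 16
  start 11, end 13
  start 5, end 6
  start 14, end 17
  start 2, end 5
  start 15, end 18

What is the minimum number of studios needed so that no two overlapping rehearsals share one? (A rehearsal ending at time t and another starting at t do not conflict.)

Count concurrent intervals with a sweep; the peak is the room count.
Events (time:±→running): 0:+→1 1:-→0 2:+→1 2:+→2 4:+→3 5:-→2 5:-→1 5:+→2 6:-→1 9:-→0 11:+→1 12:+→2 13:-→1 13:+→2 13:+→3 14:-→2 14:+→3 14:+→4 … peak 4.

4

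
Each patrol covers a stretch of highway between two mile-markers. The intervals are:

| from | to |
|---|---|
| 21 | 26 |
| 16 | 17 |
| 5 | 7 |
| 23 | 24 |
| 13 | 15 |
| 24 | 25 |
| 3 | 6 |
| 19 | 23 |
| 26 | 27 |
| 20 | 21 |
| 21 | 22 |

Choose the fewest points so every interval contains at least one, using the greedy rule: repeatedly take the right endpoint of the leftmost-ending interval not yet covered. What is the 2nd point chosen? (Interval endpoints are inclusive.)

15

Sort by right endpoint; whenever an interval is uncovered, place a point at its right end.
Sorted: [3,6] [5,7] [13,15] [16,17] [20,21] [21,22] [19,23] [23,24] [24,25] [21,26] [26,27]
{[3,6],[5,7]} hit by 6; {[13,15]} hit by 15; {[16,17]} hit by 17; {[20,21],[21,22],[19,23]} hit by 21; {[23,24],[24,25],[21,26]} hit by 24; {[26,27]} hit by 27.
Points: 6, 15, 17, 21, 24, 27 (6 total).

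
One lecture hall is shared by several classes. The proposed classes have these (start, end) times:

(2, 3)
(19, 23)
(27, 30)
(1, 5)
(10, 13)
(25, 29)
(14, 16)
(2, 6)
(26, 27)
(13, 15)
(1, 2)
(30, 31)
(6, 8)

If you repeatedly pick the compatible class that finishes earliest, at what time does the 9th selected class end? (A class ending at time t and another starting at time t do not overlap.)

31

Order by finish time; keep every interval that doesn't clash with the previous kept one.
Sorted by end: (1,2)  (2,3)  (1,5)  (2,6)  (6,8)  (10,13)  (13,15)  (14,16)  (19,23)  (26,27)  (25,29)  (27,30)  (30,31)
take (1,2); take (2,3); take (6,8); take (10,13); take (13,15); skip (14,16); take (19,23); take (26,27); skip (25,29); take (27,30); take (30,31).
Selected: (1,2) (2,3) (6,8) (10,13) (13,15) (19,23) (26,27) (27,30) (30,31)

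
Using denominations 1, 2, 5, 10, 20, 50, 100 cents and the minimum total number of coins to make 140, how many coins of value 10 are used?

140 = 1×100 + 2×20
Count of 10: 0

0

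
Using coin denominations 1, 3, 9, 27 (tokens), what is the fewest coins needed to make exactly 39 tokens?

3

Use the largest denomination that fits, subtract, and repeat.
39 = 1×27 + 1×9 + 1×3
Total coins = 1 + 1 + 1 = 3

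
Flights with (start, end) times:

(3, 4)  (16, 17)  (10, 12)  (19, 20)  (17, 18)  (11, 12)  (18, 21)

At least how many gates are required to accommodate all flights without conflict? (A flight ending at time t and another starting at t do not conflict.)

Events (time:±→running): 3:+→1 4:-→0 10:+→1 11:+→2 … peak 2.

2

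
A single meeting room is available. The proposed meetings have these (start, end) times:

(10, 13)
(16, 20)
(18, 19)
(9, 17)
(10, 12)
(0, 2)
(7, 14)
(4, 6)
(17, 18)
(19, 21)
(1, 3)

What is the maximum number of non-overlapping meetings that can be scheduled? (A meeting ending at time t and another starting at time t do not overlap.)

6

Sort by end time and greedily take each interval whose start is ≥ the last chosen end.
Sorted by end: (0,2)  (1,3)  (4,6)  (10,12)  (10,13)  (7,14)  (9,17)  (17,18)  (18,19)  (16,20)  (19,21)
take (0,2); take (4,6); take (10,12); skip (10,13); take (17,18); take (18,19); take (19,21).
Selected 6 meetings.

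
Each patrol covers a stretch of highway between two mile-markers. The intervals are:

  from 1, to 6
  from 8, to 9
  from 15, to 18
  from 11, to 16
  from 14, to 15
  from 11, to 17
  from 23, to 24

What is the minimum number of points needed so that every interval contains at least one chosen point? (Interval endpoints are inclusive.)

4

By right end: [1,6]  [8,9]  [14,15]  [11,16]  [11,17]  [15,18]  [23,24]
[1,6] uncovered → point at 6; [8,9] uncovered → point at 9; [14,15] uncovered → point at 15; [23,24] uncovered → point at 24.
Points: 6, 9, 15, 24 (4 total).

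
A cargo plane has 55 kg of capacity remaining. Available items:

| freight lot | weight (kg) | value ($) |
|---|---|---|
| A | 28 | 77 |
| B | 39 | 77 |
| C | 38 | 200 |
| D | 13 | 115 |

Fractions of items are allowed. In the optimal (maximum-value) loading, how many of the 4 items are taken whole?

Sort by value per unit weight and fill in that order.
Order: D (115/13=8.85) > C (200/38=5.26) > A (77/28=2.75) > B (77/39=1.97)
Fill: take D (13 @ 115) → take C (38 @ 200) → take 4/28 of A → 11.00; 55/55 used.
2 item(s) taken whole; one partial (take 4/28 of A).

2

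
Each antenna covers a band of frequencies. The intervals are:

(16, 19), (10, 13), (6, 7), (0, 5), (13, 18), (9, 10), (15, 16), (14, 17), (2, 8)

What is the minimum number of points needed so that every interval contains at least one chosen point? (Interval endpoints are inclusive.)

Sort by right endpoint; whenever an interval is uncovered, place a point at its right end.
By right end: [0,5]  [6,7]  [2,8]  [9,10]  [10,13]  [15,16]  [14,17]  [13,18]  [16,19]
[0,5] uncovered → point at 5; [6,7] uncovered → point at 7; [9,10] uncovered → point at 10; [15,16] uncovered → point at 16.
Points: 5, 7, 10, 16 (4 total).

4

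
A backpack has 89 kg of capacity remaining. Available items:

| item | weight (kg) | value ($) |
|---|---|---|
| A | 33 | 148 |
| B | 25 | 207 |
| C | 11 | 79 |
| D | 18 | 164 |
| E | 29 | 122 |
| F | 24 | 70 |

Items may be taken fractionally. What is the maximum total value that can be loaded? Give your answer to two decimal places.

Greedy by value/weight ratio, highest first.
Order: D (164/18=9.11) > B (207/25=8.28) > C (79/11=7.18) > A (148/33=4.48) > E (122/29=4.21) > F (70/24=2.92)
Fill: take D (18 @ 164) → take B (25 @ 207) → take C (11 @ 79) → take A (33 @ 148) → take 2/29 of E → 8.41; 89/89 used.
Total value = 606.41

606.41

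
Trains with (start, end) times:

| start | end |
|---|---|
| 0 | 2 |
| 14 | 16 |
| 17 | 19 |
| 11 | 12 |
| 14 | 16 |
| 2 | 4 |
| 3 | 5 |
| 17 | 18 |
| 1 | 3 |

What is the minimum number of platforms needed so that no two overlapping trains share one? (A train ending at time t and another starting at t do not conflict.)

Events (time:±→running): 0:+→1 1:+→2 … peak 2.

2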